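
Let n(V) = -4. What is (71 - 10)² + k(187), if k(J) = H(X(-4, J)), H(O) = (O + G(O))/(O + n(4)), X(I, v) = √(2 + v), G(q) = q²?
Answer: 644678/173 + 579*√21/173 ≈ 3741.8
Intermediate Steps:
H(O) = (O + O²)/(-4 + O) (H(O) = (O + O²)/(O - 4) = (O + O²)/(-4 + O))
k(J) = √(2 + J)*(1 + √(2 + J))/(-4 + √(2 + J))
(71 - 10)² + k(187) = (71 - 10)² + (2 + 187 + √(2 + 187))/(-4 + √(2 + 187)) = 61² + (2 + 187 + √189)/(-4 + √189) = 3721 + (2 + 187 + 3*√21)/(-4 + 3*√21) = 3721 + (189 + 3*√21)/(-4 + 3*√21)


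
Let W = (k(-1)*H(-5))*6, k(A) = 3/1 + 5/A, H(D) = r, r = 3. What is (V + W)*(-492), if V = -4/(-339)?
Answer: 2000800/113 ≈ 17706.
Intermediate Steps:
V = 4/339 (V = -4*(-1/339) = 4/339 ≈ 0.011799)
H(D) = 3
k(A) = 3 + 5/A (k(A) = 3*1 + 5/A = 3 + 5/A)
W = -36 (W = ((3 + 5/(-1))*3)*6 = ((3 + 5*(-1))*3)*6 = ((3 - 5)*3)*6 = -2*3*6 = -6*6 = -36)
(V + W)*(-492) = (4/339 - 36)*(-492) = -12200/339*(-492) = 2000800/113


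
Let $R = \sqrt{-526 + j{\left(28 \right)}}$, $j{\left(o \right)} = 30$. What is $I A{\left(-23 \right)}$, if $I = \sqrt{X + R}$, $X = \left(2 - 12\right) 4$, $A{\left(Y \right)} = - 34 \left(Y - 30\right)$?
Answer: $3604 \sqrt{-10 + i \sqrt{31}} \approx 3064.0 + 11802.0 i$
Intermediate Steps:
$A{\left(Y \right)} = 1020 - 34 Y$ ($A{\left(Y \right)} = - 34 \left(-30 + Y\right) = 1020 - 34 Y$)
$X = -40$ ($X = \left(-10\right) 4 = -40$)
$R = 4 i \sqrt{31}$ ($R = \sqrt{-526 + 30} = \sqrt{-496} = 4 i \sqrt{31} \approx 22.271 i$)
$I = \sqrt{-40 + 4 i \sqrt{31}} \approx 1.7003 + 6.5491 i$
$I A{\left(-23 \right)} = 2 \sqrt{-10 + i \sqrt{31}} \left(1020 - -782\right) = 2 \sqrt{-10 + i \sqrt{31}} \left(1020 + 782\right) = 2 \sqrt{-10 + i \sqrt{31}} \cdot 1802 = 3604 \sqrt{-10 + i \sqrt{31}}$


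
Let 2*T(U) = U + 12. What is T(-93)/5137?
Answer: -81/10274 ≈ -0.0078840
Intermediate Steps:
T(U) = 6 + U/2 (T(U) = (U + 12)/2 = (12 + U)/2 = 6 + U/2)
T(-93)/5137 = (6 + (½)*(-93))/5137 = (6 - 93/2)*(1/5137) = -81/2*1/5137 = -81/10274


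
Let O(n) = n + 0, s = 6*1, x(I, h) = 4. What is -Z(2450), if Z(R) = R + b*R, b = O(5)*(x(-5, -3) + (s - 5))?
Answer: -63700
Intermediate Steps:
s = 6
O(n) = n
b = 25 (b = 5*(4 + (6 - 5)) = 5*(4 + 1) = 5*5 = 25)
Z(R) = 26*R (Z(R) = R + 25*R = 26*R)
-Z(2450) = -26*2450 = -1*63700 = -63700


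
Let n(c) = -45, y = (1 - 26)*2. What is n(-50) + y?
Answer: -95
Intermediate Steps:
y = -50 (y = -25*2 = -50)
n(-50) + y = -45 - 50 = -95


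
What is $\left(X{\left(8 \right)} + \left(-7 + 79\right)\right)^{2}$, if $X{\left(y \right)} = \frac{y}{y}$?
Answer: $5329$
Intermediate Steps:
$X{\left(y \right)} = 1$
$\left(X{\left(8 \right)} + \left(-7 + 79\right)\right)^{2} = \left(1 + \left(-7 + 79\right)\right)^{2} = \left(1 + 72\right)^{2} = 73^{2} = 5329$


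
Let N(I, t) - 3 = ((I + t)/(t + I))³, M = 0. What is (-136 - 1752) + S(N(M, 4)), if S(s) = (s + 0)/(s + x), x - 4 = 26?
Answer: -32094/17 ≈ -1887.9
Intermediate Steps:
x = 30 (x = 4 + 26 = 30)
N(I, t) = 4 (N(I, t) = 3 + ((I + t)/(t + I))³ = 3 + ((I + t)/(I + t))³ = 3 + 1³ = 3 + 1 = 4)
S(s) = s/(30 + s) (S(s) = (s + 0)/(s + 30) = s/(30 + s))
(-136 - 1752) + S(N(M, 4)) = (-136 - 1752) + 4/(30 + 4) = -1888 + 4/34 = -1888 + 4*(1/34) = -1888 + 2/17 = -32094/17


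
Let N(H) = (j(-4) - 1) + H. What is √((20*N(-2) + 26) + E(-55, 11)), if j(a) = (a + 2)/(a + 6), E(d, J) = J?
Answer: I*√43 ≈ 6.5574*I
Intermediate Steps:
j(a) = (2 + a)/(6 + a)
N(H) = -2 + H (N(H) = ((2 - 4)/(6 - 4) - 1) + H = (-2/2 - 1) + H = ((½)*(-2) - 1) + H = (-1 - 1) + H = -2 + H)
√((20*N(-2) + 26) + E(-55, 11)) = √((20*(-2 - 2) + 26) + 11) = √((20*(-4) + 26) + 11) = √((-80 + 26) + 11) = √(-54 + 11) = √(-43) = I*√43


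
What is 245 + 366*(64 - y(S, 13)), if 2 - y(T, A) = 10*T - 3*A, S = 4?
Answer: 23303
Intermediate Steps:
y(T, A) = 2 - 10*T + 3*A (y(T, A) = 2 - (10*T - 3*A) = 2 - (-3*A + 10*T) = 2 + (-10*T + 3*A) = 2 - 10*T + 3*A)
245 + 366*(64 - y(S, 13)) = 245 + 366*(64 - (2 - 10*4 + 3*13)) = 245 + 366*(64 - (2 - 40 + 39)) = 245 + 366*(64 - 1*1) = 245 + 366*(64 - 1) = 245 + 366*63 = 245 + 23058 = 23303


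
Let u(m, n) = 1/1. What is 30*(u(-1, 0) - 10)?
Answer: -270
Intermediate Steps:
u(m, n) = 1 (u(m, n) = 1*1 = 1)
30*(u(-1, 0) - 10) = 30*(1 - 10) = 30*(-9) = -270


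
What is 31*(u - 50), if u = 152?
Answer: 3162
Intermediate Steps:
31*(u - 50) = 31*(152 - 50) = 31*102 = 3162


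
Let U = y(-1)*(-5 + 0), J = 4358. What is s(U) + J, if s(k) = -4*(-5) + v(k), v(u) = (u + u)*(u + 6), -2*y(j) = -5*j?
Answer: 9681/2 ≈ 4840.5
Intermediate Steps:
y(j) = 5*j/2 (y(j) = -(-5)*j/2 = 5*j/2)
v(u) = 2*u*(6 + u) (v(u) = (2*u)*(6 + u) = 2*u*(6 + u))
U = 25/2 (U = ((5/2)*(-1))*(-5 + 0) = -5/2*(-5) = 25/2 ≈ 12.500)
s(k) = 20 + 2*k*(6 + k) (s(k) = -4*(-5) + 2*k*(6 + k) = 20 + 2*k*(6 + k))
s(U) + J = (20 + 2*(25/2)*(6 + 25/2)) + 4358 = (20 + 2*(25/2)*(37/2)) + 4358 = (20 + 925/2) + 4358 = 965/2 + 4358 = 9681/2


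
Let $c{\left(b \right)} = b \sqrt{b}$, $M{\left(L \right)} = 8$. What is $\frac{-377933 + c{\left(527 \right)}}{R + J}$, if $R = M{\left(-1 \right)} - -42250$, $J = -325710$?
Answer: $\frac{377933}{283452} - \frac{527 \sqrt{527}}{283452} \approx 1.2906$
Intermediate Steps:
$c{\left(b \right)} = b^{\frac{3}{2}}$
$R = 42258$ ($R = 8 - -42250 = 8 + 42250 = 42258$)
$\frac{-377933 + c{\left(527 \right)}}{R + J} = \frac{-377933 + 527^{\frac{3}{2}}}{42258 - 325710} = \frac{-377933 + 527 \sqrt{527}}{-283452} = \left(-377933 + 527 \sqrt{527}\right) \left(- \frac{1}{283452}\right) = \frac{377933}{283452} - \frac{527 \sqrt{527}}{283452}$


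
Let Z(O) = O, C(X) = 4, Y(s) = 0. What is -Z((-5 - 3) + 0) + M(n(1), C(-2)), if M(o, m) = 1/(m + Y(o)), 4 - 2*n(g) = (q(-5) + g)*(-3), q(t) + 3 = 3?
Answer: 33/4 ≈ 8.2500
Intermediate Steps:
q(t) = 0 (q(t) = -3 + 3 = 0)
n(g) = 2 + 3*g/2 (n(g) = 2 - (0 + g)*(-3)/2 = 2 - g*(-3)/2 = 2 - (-3)*g/2 = 2 + 3*g/2)
M(o, m) = 1/m (M(o, m) = 1/(m + 0) = 1/m)
-Z((-5 - 3) + 0) + M(n(1), C(-2)) = -((-5 - 3) + 0) + 1/4 = -(-8 + 0) + ¼ = -1*(-8) + ¼ = 8 + ¼ = 33/4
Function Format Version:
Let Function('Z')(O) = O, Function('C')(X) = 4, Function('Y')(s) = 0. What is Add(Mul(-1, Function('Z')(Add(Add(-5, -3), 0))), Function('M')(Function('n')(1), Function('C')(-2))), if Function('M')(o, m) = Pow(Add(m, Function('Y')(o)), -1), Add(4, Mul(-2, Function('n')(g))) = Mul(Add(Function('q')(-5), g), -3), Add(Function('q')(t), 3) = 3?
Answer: Rational(33, 4) ≈ 8.2500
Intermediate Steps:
Function('q')(t) = 0 (Function('q')(t) = Add(-3, 3) = 0)
Function('n')(g) = Add(2, Mul(Rational(3, 2), g)) (Function('n')(g) = Add(2, Mul(Rational(-1, 2), Mul(Add(0, g), -3))) = Add(2, Mul(Rational(-1, 2), Mul(g, -3))) = Add(2, Mul(Rational(-1, 2), Mul(-3, g))) = Add(2, Mul(Rational(3, 2), g)))
Function('M')(o, m) = Pow(m, -1) (Function('M')(o, m) = Pow(Add(m, 0), -1) = Pow(m, -1))
Add(Mul(-1, Function('Z')(Add(Add(-5, -3), 0))), Function('M')(Function('n')(1), Function('C')(-2))) = Add(Mul(-1, Add(Add(-5, -3), 0)), Pow(4, -1)) = Add(Mul(-1, Add(-8, 0)), Rational(1, 4)) = Add(Mul(-1, -8), Rational(1, 4)) = Add(8, Rational(1, 4)) = Rational(33, 4)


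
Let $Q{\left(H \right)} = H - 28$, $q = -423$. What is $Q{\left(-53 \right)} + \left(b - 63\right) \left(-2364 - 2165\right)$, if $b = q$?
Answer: $2201013$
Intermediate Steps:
$b = -423$
$Q{\left(H \right)} = -28 + H$
$Q{\left(-53 \right)} + \left(b - 63\right) \left(-2364 - 2165\right) = \left(-28 - 53\right) + \left(-423 - 63\right) \left(-2364 - 2165\right) = -81 - -2201094 = -81 + 2201094 = 2201013$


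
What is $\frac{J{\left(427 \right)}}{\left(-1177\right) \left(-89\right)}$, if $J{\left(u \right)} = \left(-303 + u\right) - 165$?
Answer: $- \frac{41}{104753} \approx -0.0003914$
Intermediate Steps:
$J{\left(u \right)} = -468 + u$
$\frac{J{\left(427 \right)}}{\left(-1177\right) \left(-89\right)} = \frac{-468 + 427}{\left(-1177\right) \left(-89\right)} = - \frac{41}{104753}$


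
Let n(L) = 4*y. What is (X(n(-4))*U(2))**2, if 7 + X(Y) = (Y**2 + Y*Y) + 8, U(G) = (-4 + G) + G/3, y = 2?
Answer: 29584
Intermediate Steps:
U(G) = -4 + 4*G/3 (U(G) = (-4 + G) + G*(1/3) = (-4 + G) + G/3 = -4 + 4*G/3)
n(L) = 8 (n(L) = 4*2 = 8)
X(Y) = 1 + 2*Y**2 (X(Y) = -7 + ((Y**2 + Y*Y) + 8) = -7 + ((Y**2 + Y**2) + 8) = -7 + (2*Y**2 + 8) = -7 + (8 + 2*Y**2) = 1 + 2*Y**2)
(X(n(-4))*U(2))**2 = ((1 + 2*8**2)*(-4 + (4/3)*2))**2 = ((1 + 2*64)*(-4 + 8/3))**2 = ((1 + 128)*(-4/3))**2 = (129*(-4/3))**2 = (-172)**2 = 29584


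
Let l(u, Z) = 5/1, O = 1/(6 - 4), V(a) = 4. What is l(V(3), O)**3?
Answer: 125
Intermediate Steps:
O = 1/2 ≈ 0.50000
l(u, Z) = 5 (l(u, Z) = 5*1 = 5)
l(V(3), O)**3 = 5**3 = 125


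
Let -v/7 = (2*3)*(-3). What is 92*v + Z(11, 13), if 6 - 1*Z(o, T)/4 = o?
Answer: 11572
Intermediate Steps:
v = 126 (v = -7*2*3*(-3) = -42*(-3) = -7*(-18) = 126)
Z(o, T) = 24 - 4*o
92*v + Z(11, 13) = 92*126 + (24 - 4*11) = 11592 + (24 - 44) = 11592 - 20 = 11572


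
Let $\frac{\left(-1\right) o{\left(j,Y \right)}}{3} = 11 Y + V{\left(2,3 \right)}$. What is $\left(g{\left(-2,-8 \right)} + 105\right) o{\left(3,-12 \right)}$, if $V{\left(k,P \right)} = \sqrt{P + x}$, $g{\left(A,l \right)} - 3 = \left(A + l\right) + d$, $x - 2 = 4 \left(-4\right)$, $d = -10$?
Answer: $34848 - 264 i \sqrt{11} \approx 34848.0 - 875.59 i$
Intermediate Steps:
$x = -14$ ($x = 2 + 4 \left(-4\right) = 2 - 16 = -14$)
$g{\left(A,l \right)} = -7 + A + l$ ($g{\left(A,l \right)} = 3 - \left(10 - A - l\right) = 3 + \left(-10 + A + l\right) = -7 + A + l$)
$V{\left(k,P \right)} = \sqrt{-14 + P}$ ($V{\left(k,P \right)} = \sqrt{P - 14} = \sqrt{-14 + P}$)
$o{\left(j,Y \right)} = - 33 Y - 3 i \sqrt{11}$ ($o{\left(j,Y \right)} = - 3 \left(11 Y + \sqrt{-14 + 3}\right) = - 3 \left(11 Y + \sqrt{-11}\right) = - 3 \left(11 Y + i \sqrt{11}\right) = - 33 Y - 3 i \sqrt{11}$)
$\left(g{\left(-2,-8 \right)} + 105\right) o{\left(3,-12 \right)} = \left(\left(-7 - 2 - 8\right) + 105\right) \left(\left(-33\right) \left(-12\right) - 3 i \sqrt{11}\right) = \left(-17 + 105\right) \left(396 - 3 i \sqrt{11}\right) = 88 \left(396 - 3 i \sqrt{11}\right) = 34848 - 264 i \sqrt{11}$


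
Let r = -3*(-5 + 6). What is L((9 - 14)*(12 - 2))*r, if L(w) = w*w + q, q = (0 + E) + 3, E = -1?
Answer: -7506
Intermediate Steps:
r = -3 (r = -3*1 = -3)
q = 2 (q = (0 - 1) + 3 = -1 + 3 = 2)
L(w) = 2 + w**2 (L(w) = w*w + 2 = w**2 + 2 = 2 + w**2)
L((9 - 14)*(12 - 2))*r = (2 + ((9 - 14)*(12 - 2))**2)*(-3) = (2 + (-5*10)**2)*(-3) = (2 + (-50)**2)*(-3) = (2 + 2500)*(-3) = 2502*(-3) = -7506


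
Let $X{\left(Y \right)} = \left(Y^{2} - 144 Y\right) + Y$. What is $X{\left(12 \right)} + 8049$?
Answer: $6477$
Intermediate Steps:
$X{\left(Y \right)} = Y^{2} - 143 Y$
$X{\left(12 \right)} + 8049 = 12 \left(-143 + 12\right) + 8049 = 12 \left(-131\right) + 8049 = -1572 + 8049 = 6477$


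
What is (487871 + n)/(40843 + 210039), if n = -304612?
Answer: 183259/250882 ≈ 0.73046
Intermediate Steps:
(487871 + n)/(40843 + 210039) = (487871 - 304612)/(40843 + 210039) = 183259/250882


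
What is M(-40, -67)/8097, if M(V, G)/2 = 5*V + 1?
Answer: -398/8097 ≈ -0.049154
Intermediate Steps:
M(V, G) = 2 + 10*V (M(V, G) = 2*(5*V + 1) = 2*(1 + 5*V) = 2 + 10*V)
M(-40, -67)/8097 = (2 + 10*(-40))/8097 = (2 - 400)*(1/8097) = -398*1/8097 = -398/8097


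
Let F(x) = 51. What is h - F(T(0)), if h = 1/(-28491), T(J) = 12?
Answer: -1453042/28491 ≈ -51.000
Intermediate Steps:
h = -1/28491 ≈ -3.5099e-5
h - F(T(0)) = -1/28491 - 1*51 = -1/28491 - 51 = -1453042/28491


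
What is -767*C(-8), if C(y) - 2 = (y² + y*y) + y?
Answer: -93574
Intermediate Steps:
C(y) = 2 + y + 2*y² (C(y) = 2 + ((y² + y*y) + y) = 2 + ((y² + y²) + y) = 2 + (2*y² + y) = 2 + (y + 2*y²) = 2 + y + 2*y²)
-767*C(-8) = -767*(2 - 8 + 2*(-8)²) = -767*(2 - 8 + 2*64) = -767*(2 - 8 + 128) = -767*122 = -93574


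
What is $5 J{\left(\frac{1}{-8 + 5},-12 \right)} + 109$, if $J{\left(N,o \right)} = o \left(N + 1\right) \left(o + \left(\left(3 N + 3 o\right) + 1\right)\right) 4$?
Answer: $7789$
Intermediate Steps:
$J{\left(N,o \right)} = 4 o \left(1 + N\right) \left(1 + 3 N + 4 o\right)$ ($J{\left(N,o \right)} = o \left(1 + N\right) \left(o + \left(1 + 3 N + 3 o\right)\right) 4 = o \left(1 + N\right) \left(1 + 3 N + 4 o\right) 4 = 4 o \left(1 + N\right) \left(1 + 3 N + 4 o\right)$)
$5 J{\left(\frac{1}{-8 + 5},-12 \right)} + 109 = 5 \cdot 4 \left(-12\right) \left(1 + 3 \left(\frac{1}{-8 + 5}\right)^{2} + \frac{4}{-8 + 5} + 4 \left(-12\right) + 4 \frac{1}{-8 + 5} \left(-12\right)\right) + 109 = 5 \cdot 4 \left(-12\right) \left(1 + 3 \left(\frac{1}{-3}\right)^{2} + \frac{4}{-3} - 48 + 4 \frac{1}{-3} \left(-12\right)\right) + 109 = 5 \cdot 4 \left(-12\right) \left(1 + 3 \left(- \frac{1}{3}\right)^{2} + 4 \left(- \frac{1}{3}\right) - 48 + 4 \left(- \frac{1}{3}\right) \left(-12\right)\right) + 109 = 5 \cdot 4 \left(-12\right) \left(1 + 3 \cdot \frac{1}{9} - \frac{4}{3} - 48 + 16\right) + 109 = 5 \cdot 4 \left(-12\right) \left(1 + \frac{1}{3} - \frac{4}{3} - 48 + 16\right) + 109 = 5 \cdot 4 \left(-12\right) \left(-32\right) + 109 = 5 \cdot 1536 + 109 = 7680 + 109 = 7789$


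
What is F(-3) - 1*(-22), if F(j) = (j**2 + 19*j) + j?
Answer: -29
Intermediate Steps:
F(j) = j**2 + 20*j
F(-3) - 1*(-22) = -3*(20 - 3) - 1*(-22) = -3*17 + 22 = -51 + 22 = -29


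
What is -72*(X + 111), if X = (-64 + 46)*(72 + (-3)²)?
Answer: 96984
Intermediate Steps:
X = -1458 (X = -18*(72 + 9) = -18*81 = -1458)
-72*(X + 111) = -72*(-1458 + 111) = -72*(-1347) = 96984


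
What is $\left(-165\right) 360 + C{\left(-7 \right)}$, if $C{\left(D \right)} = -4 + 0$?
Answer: $-59404$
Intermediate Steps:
$C{\left(D \right)} = -4$
$\left(-165\right) 360 + C{\left(-7 \right)} = \left(-165\right) 360 - 4 = -59400 - 4 = -59404$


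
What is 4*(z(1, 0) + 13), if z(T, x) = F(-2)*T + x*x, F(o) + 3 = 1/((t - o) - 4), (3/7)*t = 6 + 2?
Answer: 1006/25 ≈ 40.240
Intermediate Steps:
t = 56/3 (t = 7*(6 + 2)/3 = (7/3)*8 = 56/3 ≈ 18.667)
F(o) = -3 + 1/(44/3 - o) (F(o) = -3 + 1/((56/3 - o) - 4) = -3 + 1/(44/3 - o))
z(T, x) = x**2 - 147*T/50 (z(T, x) = (3*(43 - 3*(-2))/(-44 + 3*(-2)))*T + x*x = (3*(43 + 6)/(-44 - 6))*T + x**2 = (3*49/(-50))*T + x**2 = (3*(-1/50)*49)*T + x**2 = -147*T/50 + x**2 = x**2 - 147*T/50)
4*(z(1, 0) + 13) = 4*((0**2 - 147/50*1) + 13) = 4*((0 - 147/50) + 13) = 4*(-147/50 + 13) = 4*(503/50) = 1006/25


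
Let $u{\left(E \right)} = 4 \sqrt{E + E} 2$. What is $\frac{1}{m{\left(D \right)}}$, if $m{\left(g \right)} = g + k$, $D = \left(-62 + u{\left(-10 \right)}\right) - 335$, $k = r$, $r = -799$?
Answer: $- \frac{299}{357924} - \frac{i \sqrt{5}}{89481} \approx -0.00083537 - 2.4989 \cdot 10^{-5} i$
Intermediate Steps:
$k = -799$
$u{\left(E \right)} = 8 \sqrt{2} \sqrt{E}$ ($u{\left(E \right)} = 4 \sqrt{2 E} 2 = 4 \sqrt{2} \sqrt{E} 2 = 8 \sqrt{2} \sqrt{E}$)
$D = -397 + 16 i \sqrt{5}$ ($D = \left(-62 + 8 \sqrt{2} \sqrt{-10}\right) - 335 = \left(-62 + 8 \sqrt{2} i \sqrt{10}\right) - 335 = \left(-62 + 16 i \sqrt{5}\right) - 335 = -397 + 16 i \sqrt{5} \approx -397.0 + 35.777 i$)
$m{\left(g \right)} = -799 + g$ ($m{\left(g \right)} = g - 799 = -799 + g$)
$\frac{1}{m{\left(D \right)}} = \frac{1}{-799 - \left(397 - 16 i \sqrt{5}\right)} = \frac{1}{-1196 + 16 i \sqrt{5}}$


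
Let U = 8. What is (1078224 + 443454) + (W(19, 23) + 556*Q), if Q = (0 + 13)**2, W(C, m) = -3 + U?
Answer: 1615647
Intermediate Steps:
W(C, m) = 5 (W(C, m) = -3 + 8 = 5)
Q = 169 (Q = 13**2 = 169)
(1078224 + 443454) + (W(19, 23) + 556*Q) = (1078224 + 443454) + (5 + 556*169) = 1521678 + (5 + 93964) = 1521678 + 93969 = 1615647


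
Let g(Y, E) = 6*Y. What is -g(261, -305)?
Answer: -1566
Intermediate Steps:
-g(261, -305) = -6*261 = -1*1566 = -1566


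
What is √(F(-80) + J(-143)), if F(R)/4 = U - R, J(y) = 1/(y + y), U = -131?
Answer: I*√16686670/286 ≈ 14.283*I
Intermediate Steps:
J(y) = 1/(2*y)
F(R) = -524 - 4*R (F(R) = 4*(-131 - R) = -524 - 4*R)
√(F(-80) + J(-143)) = √((-524 - 4*(-80)) + (½)/(-143)) = √((-524 + 320) + (½)*(-1/143)) = √(-204 - 1/286) = √(-58345/286) = I*√16686670/286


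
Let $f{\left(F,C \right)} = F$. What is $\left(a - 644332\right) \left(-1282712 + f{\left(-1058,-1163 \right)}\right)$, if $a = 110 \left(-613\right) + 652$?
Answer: $912901684700$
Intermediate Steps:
$a = -66778$ ($a = -67430 + 652 = -66778$)
$\left(a - 644332\right) \left(-1282712 + f{\left(-1058,-1163 \right)}\right) = \left(-66778 - 644332\right) \left(-1282712 - 1058\right) = \left(-711110\right) \left(-1283770\right) = 912901684700$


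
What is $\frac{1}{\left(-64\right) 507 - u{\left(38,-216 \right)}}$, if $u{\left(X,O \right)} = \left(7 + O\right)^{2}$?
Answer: $- \frac{1}{76129} \approx -1.3136 \cdot 10^{-5}$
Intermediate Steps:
$\frac{1}{\left(-64\right) 507 - u{\left(38,-216 \right)}} = \frac{1}{\left(-64\right) 507 - \left(7 - 216\right)^{2}} = \frac{1}{-32448 - \left(-209\right)^{2}} = \frac{1}{-32448 - 43681} = \frac{1}{-76129} = - \frac{1}{76129}$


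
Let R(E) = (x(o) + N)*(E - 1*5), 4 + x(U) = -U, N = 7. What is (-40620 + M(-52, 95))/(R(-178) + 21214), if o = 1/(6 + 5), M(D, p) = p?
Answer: -445775/227498 ≈ -1.9595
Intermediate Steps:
o = 1/11 ≈ 0.090909
x(U) = -4 - U
R(E) = -160/11 + 32*E/11 (R(E) = ((-4 - 1*1/11) + 7)*(E - 1*5) = ((-4 - 1/11) + 7)*(E - 5) = (-45/11 + 7)*(-5 + E) = 32*(-5 + E)/11 = -160/11 + 32*E/11)
(-40620 + M(-52, 95))/(R(-178) + 21214) = (-40620 + 95)/((-160/11 + (32/11)*(-178)) + 21214) = -40525/((-160/11 - 5696/11) + 21214) = -40525/(-5856/11 + 21214) = -40525/227498/11 = -40525*11/227498 = -445775/227498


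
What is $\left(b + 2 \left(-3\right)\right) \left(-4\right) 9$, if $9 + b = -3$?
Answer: $648$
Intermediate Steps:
$b = -12$ ($b = -9 - 3 = -12$)
$\left(b + 2 \left(-3\right)\right) \left(-4\right) 9 = \left(-12 + 2 \left(-3\right)\right) \left(-4\right) 9 = \left(-12 - 6\right) \left(-4\right) 9 = \left(-18\right) \left(-4\right) 9 = 72 \cdot 9 = 648$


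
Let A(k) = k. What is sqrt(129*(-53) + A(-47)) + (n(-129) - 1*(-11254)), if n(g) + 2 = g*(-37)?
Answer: 16025 + 2*I*sqrt(1721) ≈ 16025.0 + 82.97*I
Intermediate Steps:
n(g) = -2 - 37*g (n(g) = -2 + g*(-37) = -2 - 37*g)
sqrt(129*(-53) + A(-47)) + (n(-129) - 1*(-11254)) = sqrt(129*(-53) - 47) + ((-2 - 37*(-129)) - 1*(-11254)) = sqrt(-6837 - 47) + ((-2 + 4773) + 11254) = sqrt(-6884) + (4771 + 11254) = 2*I*sqrt(1721) + 16025 = 16025 + 2*I*sqrt(1721)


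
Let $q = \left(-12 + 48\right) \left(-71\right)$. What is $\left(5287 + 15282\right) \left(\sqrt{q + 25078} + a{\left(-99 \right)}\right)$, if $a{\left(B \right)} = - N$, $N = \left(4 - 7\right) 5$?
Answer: $308535 + 20569 \sqrt{22522} \approx 3.3954 \cdot 10^{6}$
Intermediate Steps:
$q = -2556$ ($q = 36 \left(-71\right) = -2556$)
$N = -15$ ($N = \left(-3\right) 5 = -15$)
$a{\left(B \right)} = 15$ ($a{\left(B \right)} = \left(-1\right) \left(-15\right) = 15$)
$\left(5287 + 15282\right) \left(\sqrt{q + 25078} + a{\left(-99 \right)}\right) = \left(5287 + 15282\right) \left(\sqrt{-2556 + 25078} + 15\right) = 20569 \left(\sqrt{22522} + 15\right) = 20569 \left(15 + \sqrt{22522}\right) = 308535 + 20569 \sqrt{22522}$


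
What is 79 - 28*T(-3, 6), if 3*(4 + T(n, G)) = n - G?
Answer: 275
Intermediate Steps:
T(n, G) = -4 - G/3 + n/3 (T(n, G) = -4 + (n - G)/3 = -4 + (-G/3 + n/3) = -4 - G/3 + n/3)
79 - 28*T(-3, 6) = 79 - 28*(-4 - 1/3*6 + (1/3)*(-3)) = 79 - 28*(-4 - 2 - 1) = 79 - 28*(-7) = 79 + 196 = 275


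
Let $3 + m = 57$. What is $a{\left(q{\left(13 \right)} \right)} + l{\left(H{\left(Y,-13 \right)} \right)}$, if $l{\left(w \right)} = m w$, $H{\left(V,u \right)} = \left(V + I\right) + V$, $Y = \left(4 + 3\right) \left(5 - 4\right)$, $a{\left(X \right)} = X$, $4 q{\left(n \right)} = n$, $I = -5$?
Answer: $\frac{1957}{4} \approx 489.25$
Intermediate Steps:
$q{\left(n \right)} = \frac{n}{4}$
$Y = 7$ ($Y = 7 \cdot 1 = 7$)
$H{\left(V,u \right)} = -5 + 2 V$ ($H{\left(V,u \right)} = \left(V - 5\right) + V = \left(-5 + V\right) + V = -5 + 2 V$)
$m = 54$ ($m = -3 + 57 = 54$)
$l{\left(w \right)} = 54 w$
$a{\left(q{\left(13 \right)} \right)} + l{\left(H{\left(Y,-13 \right)} \right)} = \frac{1}{4} \cdot 13 + 54 \left(-5 + 2 \cdot 7\right) = \frac{13}{4} + 54 \left(-5 + 14\right) = \frac{13}{4} + 54 \cdot 9 = \frac{13}{4} + 486 = \frac{1957}{4}$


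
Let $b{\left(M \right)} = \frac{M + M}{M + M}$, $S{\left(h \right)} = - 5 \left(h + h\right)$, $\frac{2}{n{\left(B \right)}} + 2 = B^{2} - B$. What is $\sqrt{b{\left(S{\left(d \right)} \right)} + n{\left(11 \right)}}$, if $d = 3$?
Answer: $\frac{\sqrt{330}}{18} \approx 1.0092$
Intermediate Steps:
$n{\left(B \right)} = \frac{2}{-2 + B^{2} - B}$ ($n{\left(B \right)} = \frac{2}{-2 + \left(B^{2} - B\right)} = \frac{2}{-2 + B^{2} - B}$)
$S{\left(h \right)} = - 10 h$ ($S{\left(h \right)} = - 5 \cdot 2 h = - 10 h$)
$b{\left(M \right)} = 1$ ($b{\left(M \right)} = \frac{2 M}{2 M} = 2 M \frac{1}{2 M} = 1$)
$\sqrt{b{\left(S{\left(d \right)} \right)} + n{\left(11 \right)}} = \sqrt{1 + \frac{2}{-2 + 11^{2} - 11}} = \sqrt{1 + \frac{2}{-2 + 121 - 11}} = \sqrt{1 + \frac{2}{108}} = \sqrt{1 + 2 \cdot \frac{1}{108}} = \sqrt{1 + \frac{1}{54}} = \sqrt{\frac{55}{54}} = \frac{\sqrt{330}}{18}$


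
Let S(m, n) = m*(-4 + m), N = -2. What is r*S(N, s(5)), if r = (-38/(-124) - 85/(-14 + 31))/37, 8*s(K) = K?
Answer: -1746/1147 ≈ -1.5222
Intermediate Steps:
s(K) = K/8
r = -291/2294 (r = (-38*(-1/124) - 85/17)*(1/37) = (19/62 - 85*1/17)*(1/37) = (19/62 - 5)*(1/37) = -291/62*1/37 = -291/2294 ≈ -0.12685)
r*S(N, s(5)) = -(-291)*(-4 - 2)/1147 = -(-291)*(-6)/1147 = -291/2294*12 = -1746/1147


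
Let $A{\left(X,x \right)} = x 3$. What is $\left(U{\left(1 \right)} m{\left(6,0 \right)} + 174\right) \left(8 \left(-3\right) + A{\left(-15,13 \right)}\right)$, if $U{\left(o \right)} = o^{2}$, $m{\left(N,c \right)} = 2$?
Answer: $2640$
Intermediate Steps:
$A{\left(X,x \right)} = 3 x$
$\left(U{\left(1 \right)} m{\left(6,0 \right)} + 174\right) \left(8 \left(-3\right) + A{\left(-15,13 \right)}\right) = \left(1^{2} \cdot 2 + 174\right) \left(8 \left(-3\right) + 3 \cdot 13\right) = \left(1 \cdot 2 + 174\right) \left(-24 + 39\right) = \left(2 + 174\right) 15 = 176 \cdot 15 = 2640$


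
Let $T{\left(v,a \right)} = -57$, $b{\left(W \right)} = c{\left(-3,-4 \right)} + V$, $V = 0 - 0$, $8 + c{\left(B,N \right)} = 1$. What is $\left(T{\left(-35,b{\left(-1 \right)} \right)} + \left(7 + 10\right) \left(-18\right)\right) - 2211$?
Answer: $-2574$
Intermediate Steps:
$c{\left(B,N \right)} = -7$ ($c{\left(B,N \right)} = -8 + 1 = -7$)
$V = 0$ ($V = 0 + 0 = 0$)
$b{\left(W \right)} = -7$ ($b{\left(W \right)} = -7 + 0 = -7$)
$\left(T{\left(-35,b{\left(-1 \right)} \right)} + \left(7 + 10\right) \left(-18\right)\right) - 2211 = \left(-57 + \left(7 + 10\right) \left(-18\right)\right) - 2211 = \left(-57 + 17 \left(-18\right)\right) - 2211 = \left(-57 - 306\right) - 2211 = -363 - 2211 = -2574$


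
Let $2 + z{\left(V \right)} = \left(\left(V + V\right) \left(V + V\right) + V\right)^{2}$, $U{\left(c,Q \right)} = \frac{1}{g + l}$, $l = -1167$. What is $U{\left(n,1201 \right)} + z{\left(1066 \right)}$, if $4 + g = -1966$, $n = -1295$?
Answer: $\frac{64843582231147425}{3137} \approx 2.0671 \cdot 10^{13}$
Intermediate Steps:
$g = -1970$ ($g = -4 - 1966 = -1970$)
$U{\left(c,Q \right)} = - \frac{1}{3137}$ ($U{\left(c,Q \right)} = \frac{1}{-1970 - 1167} = \frac{1}{-3137} = - \frac{1}{3137}$)
$z{\left(V \right)} = -2 + \left(V + 4 V^{2}\right)^{2}$ ($z{\left(V \right)} = -2 + \left(\left(V + V\right) \left(V + V\right) + V\right)^{2} = -2 + \left(2 V 2 V + V\right)^{2} = -2 + \left(4 V^{2} + V\right)^{2} = -2 + \left(V + 4 V^{2}\right)^{2}$)
$U{\left(n,1201 \right)} + z{\left(1066 \right)} = - \frac{1}{3137} - \left(2 - 1066^{2} \left(1 + 4 \cdot 1066\right)^{2}\right) = - \frac{1}{3137} - \left(2 - 1136356 \left(1 + 4264\right)^{2}\right) = - \frac{1}{3137} - \left(2 - 1136356 \cdot 4265^{2}\right) = - \frac{1}{3137} + \left(-2 + 1136356 \cdot 18190225\right) = - \frac{1}{3137} + \left(-2 + 20670571320100\right) = - \frac{1}{3137} + 20670571320098 = \frac{64843582231147425}{3137}$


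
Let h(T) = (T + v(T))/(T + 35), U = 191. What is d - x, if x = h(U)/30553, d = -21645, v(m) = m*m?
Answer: -74729142741/3452489 ≈ -21645.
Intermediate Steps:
v(m) = m²
h(T) = (T + T²)/(35 + T) (h(T) = (T + T²)/(T + 35) = (T + T²)/(35 + T))
x = 18336/3452489 (x = (191*(1 + 191)/(35 + 191))/30553 = (191*192/226)*(1/30553) = (191*(1/226)*192)*(1/30553) = (18336/113)*(1/30553) = 18336/3452489 ≈ 0.0053110)
d - x = -21645 - 1*18336/3452489 = -21645 - 18336/3452489 = -74729142741/3452489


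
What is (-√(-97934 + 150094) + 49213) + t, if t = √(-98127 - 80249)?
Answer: 49213 - 8*√815 + 2*I*√44594 ≈ 48985.0 + 422.35*I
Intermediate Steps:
t = 2*I*√44594 (t = √(-178376) = 2*I*√44594 ≈ 422.35*I)
(-√(-97934 + 150094) + 49213) + t = (-√(-97934 + 150094) + 49213) + 2*I*√44594 = (-√52160 + 49213) + 2*I*√44594 = (-8*√815 + 49213) + 2*I*√44594 = (49213 - 8*√815) + 2*I*√44594 = 49213 - 8*√815 + 2*I*√44594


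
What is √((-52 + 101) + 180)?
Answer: √229 ≈ 15.133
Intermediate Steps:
√((-52 + 101) + 180) = √(49 + 180) = √229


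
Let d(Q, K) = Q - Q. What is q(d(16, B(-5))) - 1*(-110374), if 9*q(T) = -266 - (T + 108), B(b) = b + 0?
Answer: 992992/9 ≈ 1.1033e+5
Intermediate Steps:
B(b) = b
d(Q, K) = 0
q(T) = -374/9 - T/9 (q(T) = (-266 - (T + 108))/9 = (-266 - (108 + T))/9 = (-266 + (-108 - T))/9 = (-374 - T)/9 = -374/9 - T/9)
q(d(16, B(-5))) - 1*(-110374) = (-374/9 - ⅑*0) - 1*(-110374) = (-374/9 + 0) + 110374 = -374/9 + 110374 = 992992/9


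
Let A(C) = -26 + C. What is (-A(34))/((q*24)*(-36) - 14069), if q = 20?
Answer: 8/31349 ≈ 0.00025519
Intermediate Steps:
(-A(34))/((q*24)*(-36) - 14069) = (-(-26 + 34))/((20*24)*(-36) - 14069) = (-1*8)/(480*(-36) - 14069) = -8/(-17280 - 14069) = -8/(-31349) = -8*(-1/31349) = 8/31349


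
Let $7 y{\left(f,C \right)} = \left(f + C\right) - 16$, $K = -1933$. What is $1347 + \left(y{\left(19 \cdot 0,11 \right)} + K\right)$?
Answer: $- \frac{4107}{7} \approx -586.71$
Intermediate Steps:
$y{\left(f,C \right)} = - \frac{16}{7} + \frac{C}{7} + \frac{f}{7}$ ($y{\left(f,C \right)} = \frac{\left(f + C\right) - 16}{7} = \frac{\left(C + f\right) - 16}{7} = \frac{-16 + C + f}{7} = - \frac{16}{7} + \frac{C}{7} + \frac{f}{7}$)
$1347 + \left(y{\left(19 \cdot 0,11 \right)} + K\right) = 1347 - \left(\frac{13536}{7} - \frac{19}{7} \cdot 0\right) = 1347 + \left(\left(- \frac{16}{7} + \frac{11}{7} + \frac{1}{7} \cdot 0\right) - 1933\right) = 1347 + \left(\left(- \frac{16}{7} + \frac{11}{7} + 0\right) - 1933\right) = 1347 - \frac{13536}{7} = - \frac{4107}{7}$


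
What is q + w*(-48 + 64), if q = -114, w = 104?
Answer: 1550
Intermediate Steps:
q + w*(-48 + 64) = -114 + 104*(-48 + 64) = -114 + 104*16 = -114 + 1664 = 1550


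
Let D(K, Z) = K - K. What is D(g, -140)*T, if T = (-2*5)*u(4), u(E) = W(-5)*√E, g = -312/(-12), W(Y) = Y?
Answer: 0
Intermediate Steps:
g = 26 (g = -312*(-1/12) = 26)
u(E) = -5*√E
D(K, Z) = 0
T = 100 (T = (-2*5)*(-5*√4) = -(-50)*2 = -10*(-10) = 100)
D(g, -140)*T = 0*100 = 0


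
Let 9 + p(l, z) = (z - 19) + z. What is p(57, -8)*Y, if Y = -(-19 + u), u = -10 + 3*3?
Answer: -880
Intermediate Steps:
p(l, z) = -28 + 2*z (p(l, z) = -9 + ((z - 19) + z) = -9 + ((-19 + z) + z) = -9 + (-19 + 2*z) = -28 + 2*z)
u = -1 (u = -10 + 9 = -1)
Y = 20 (Y = -(-19 - 1) = -1*(-20) = 20)
p(57, -8)*Y = (-28 + 2*(-8))*20 = (-28 - 16)*20 = -44*20 = -880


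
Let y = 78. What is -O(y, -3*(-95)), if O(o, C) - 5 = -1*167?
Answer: 162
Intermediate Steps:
O(o, C) = -162 (O(o, C) = 5 - 1*167 = 5 - 167 = -162)
-O(y, -3*(-95)) = -1*(-162) = 162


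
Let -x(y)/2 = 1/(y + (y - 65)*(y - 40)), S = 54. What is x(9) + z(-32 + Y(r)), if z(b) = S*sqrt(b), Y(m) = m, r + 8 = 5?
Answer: -2/1745 + 54*I*sqrt(35) ≈ -0.0011461 + 319.47*I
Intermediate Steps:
r = -3 (r = -8 + 5 = -3)
z(b) = 54*sqrt(b)
x(y) = -2/(y + (-65 + y)*(-40 + y)) (x(y) = -2/(y + (y - 65)*(y - 40)) = -2/(y + (-65 + y)*(-40 + y)))
x(9) + z(-32 + Y(r)) = -2/(2600 + 9**2 - 104*9) + 54*sqrt(-32 - 3) = -2/(2600 + 81 - 936) + 54*sqrt(-35) = -2/1745 + 54*(I*sqrt(35)) = -2*1/1745 + 54*I*sqrt(35) = -2/1745 + 54*I*sqrt(35)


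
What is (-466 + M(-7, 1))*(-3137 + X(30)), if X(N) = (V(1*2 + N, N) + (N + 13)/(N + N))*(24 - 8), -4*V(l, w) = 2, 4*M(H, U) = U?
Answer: 29188863/20 ≈ 1.4594e+6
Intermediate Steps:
M(H, U) = U/4
V(l, w) = -1/2 (V(l, w) = -1/4*2 = -1/2)
X(N) = -8 + 8*(13 + N)/N (X(N) = (-1/2 + (N + 13)/(N + N))*(24 - 8) = (-1/2 + (13 + N)/((2*N)))*16 = (-1/2 + (13 + N)*(1/(2*N)))*16 = (-1/2 + (13 + N)/(2*N))*16 = -8 + 8*(13 + N)/N)
(-466 + M(-7, 1))*(-3137 + X(30)) = (-466 + (1/4)*1)*(-3137 + 104/30) = (-466 + 1/4)*(-3137 + 104*(1/30)) = -1863*(-3137 + 52/15)/4 = -1863/4*(-47003/15) = 29188863/20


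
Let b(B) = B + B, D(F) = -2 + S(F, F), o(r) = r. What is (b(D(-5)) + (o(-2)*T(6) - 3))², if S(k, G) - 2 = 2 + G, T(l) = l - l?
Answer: 81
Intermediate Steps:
T(l) = 0
S(k, G) = 4 + G (S(k, G) = 2 + (2 + G) = 4 + G)
D(F) = 2 + F (D(F) = -2 + (4 + F) = 2 + F)
b(B) = 2*B
(b(D(-5)) + (o(-2)*T(6) - 3))² = (2*(2 - 5) + (-2*0 - 3))² = (2*(-3) + (0 - 3))² = (-6 - 3)² = (-9)² = 81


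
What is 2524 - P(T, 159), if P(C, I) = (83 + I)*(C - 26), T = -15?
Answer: 12446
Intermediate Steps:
P(C, I) = (-26 + C)*(83 + I) (P(C, I) = (83 + I)*(-26 + C) = (-26 + C)*(83 + I))
2524 - P(T, 159) = 2524 - (-2158 - 26*159 + 83*(-15) - 15*159) = 2524 - (-2158 - 4134 - 1245 - 2385) = 2524 - 1*(-9922) = 2524 + 9922 = 12446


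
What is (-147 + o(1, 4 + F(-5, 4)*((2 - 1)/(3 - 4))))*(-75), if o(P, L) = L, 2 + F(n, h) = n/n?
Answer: 10650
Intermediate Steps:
F(n, h) = -1 (F(n, h) = -2 + n/n = -2 + 1 = -1)
(-147 + o(1, 4 + F(-5, 4)*((2 - 1)/(3 - 4))))*(-75) = (-147 + (4 - (2 - 1)/(3 - 4)))*(-75) = (-147 + (4 - 1/(-1)))*(-75) = (-147 + (4 - (-1)))*(-75) = (-147 + (4 - 1*(-1)))*(-75) = (-147 + (4 + 1))*(-75) = (-147 + 5)*(-75) = -142*(-75) = 10650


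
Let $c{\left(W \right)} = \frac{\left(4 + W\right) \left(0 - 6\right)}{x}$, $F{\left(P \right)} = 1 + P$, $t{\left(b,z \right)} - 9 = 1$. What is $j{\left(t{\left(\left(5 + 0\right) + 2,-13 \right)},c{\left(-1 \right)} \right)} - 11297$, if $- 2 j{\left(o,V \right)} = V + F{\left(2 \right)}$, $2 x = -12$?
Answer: $-11300$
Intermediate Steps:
$t{\left(b,z \right)} = 10$ ($t{\left(b,z \right)} = 9 + 1 = 10$)
$x = -6$ ($x = \frac{1}{2} \left(-12\right) = -6$)
$c{\left(W \right)} = 4 + W$ ($c{\left(W \right)} = \frac{\left(4 + W\right) \left(0 - 6\right)}{-6} = \left(4 + W\right) \left(-6\right) \left(- \frac{1}{6}\right) = \left(-24 - 6 W\right) \left(- \frac{1}{6}\right) = 4 + W$)
$j{\left(o,V \right)} = - \frac{3}{2} - \frac{V}{2}$ ($j{\left(o,V \right)} = - \frac{V + \left(1 + 2\right)}{2} = - \frac{V + 3}{2} = - \frac{3 + V}{2} = - \frac{3}{2} - \frac{V}{2}$)
$j{\left(t{\left(\left(5 + 0\right) + 2,-13 \right)},c{\left(-1 \right)} \right)} - 11297 = \left(- \frac{3}{2} - \frac{4 - 1}{2}\right) - 11297 = \left(- \frac{3}{2} - \frac{3}{2}\right) - 11297 = -3 - 11297 = -11300$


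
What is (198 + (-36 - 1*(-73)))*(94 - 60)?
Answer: 7990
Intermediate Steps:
(198 + (-36 - 1*(-73)))*(94 - 60) = (198 + (-36 + 73))*34 = (198 + 37)*34 = 235*34 = 7990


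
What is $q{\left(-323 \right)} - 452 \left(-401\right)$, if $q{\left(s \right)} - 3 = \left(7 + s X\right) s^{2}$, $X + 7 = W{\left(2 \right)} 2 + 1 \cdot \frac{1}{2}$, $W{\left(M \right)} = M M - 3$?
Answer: $\frac{305107519}{2} \approx 1.5255 \cdot 10^{8}$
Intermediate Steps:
$W{\left(M \right)} = -3 + M^{2}$ ($W{\left(M \right)} = M^{2} - 3 = -3 + M^{2}$)
$X = - \frac{9}{2}$ ($X = -7 + \left(\left(-3 + 2^{2}\right) 2 + 1 \cdot \frac{1}{2}\right) = -7 + \left(\left(-3 + 4\right) 2 + 1 \cdot \frac{1}{2}\right) = -7 + \left(1 \cdot 2 + \frac{1}{2}\right) = -7 + \left(2 + \frac{1}{2}\right) = -7 + \frac{5}{2} = - \frac{9}{2} \approx -4.5$)
$q{\left(s \right)} = 3 + s^{2} \left(7 - \frac{9 s}{2}\right)$ ($q{\left(s \right)} = 3 + \left(7 + s \left(- \frac{9}{2}\right)\right) s^{2} = 3 + \left(7 - \frac{9 s}{2}\right) s^{2} = 3 + s^{2} \left(7 - \frac{9 s}{2}\right)$)
$q{\left(-323 \right)} - 452 \left(-401\right) = \left(3 + 7 \left(-323\right)^{2} - \frac{9 \left(-323\right)^{3}}{2}\right) - 452 \left(-401\right) = \left(3 + 7 \cdot 104329 - - \frac{303284403}{2}\right) - -181252 = \left(3 + 730303 + \frac{303284403}{2}\right) + 181252 = \frac{304745015}{2} + 181252 = \frac{305107519}{2}$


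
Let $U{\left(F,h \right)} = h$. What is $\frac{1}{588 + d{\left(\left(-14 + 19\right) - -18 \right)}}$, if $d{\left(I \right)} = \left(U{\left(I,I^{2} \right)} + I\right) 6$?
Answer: $\frac{1}{3900} \approx 0.00025641$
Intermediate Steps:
$d{\left(I \right)} = 6 I + 6 I^{2}$ ($d{\left(I \right)} = \left(I^{2} + I\right) 6 = \left(I + I^{2}\right) 6 = 6 I + 6 I^{2}$)
$\frac{1}{588 + d{\left(\left(-14 + 19\right) - -18 \right)}} = \frac{1}{588 + 6 \left(\left(-14 + 19\right) - -18\right) \left(1 + \left(\left(-14 + 19\right) - -18\right)\right)} = \frac{1}{588 + 6 \left(5 + 18\right) \left(1 + \left(5 + 18\right)\right)} = \frac{1}{588 + 6 \cdot 23 \left(1 + 23\right)} = \frac{1}{588 + 6 \cdot 23 \cdot 24} = \frac{1}{588 + 3312} = \frac{1}{3900}$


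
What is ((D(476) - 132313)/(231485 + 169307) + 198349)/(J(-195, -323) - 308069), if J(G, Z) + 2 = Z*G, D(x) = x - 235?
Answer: -4968535021/6139281757 ≈ -0.80930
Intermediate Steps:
D(x) = -235 + x
J(G, Z) = -2 + G*Z (J(G, Z) = -2 + Z*G = -2 + G*Z)
((D(476) - 132313)/(231485 + 169307) + 198349)/(J(-195, -323) - 308069) = (((-235 + 476) - 132313)/(231485 + 169307) + 198349)/((-2 - 195*(-323)) - 308069) = ((241 - 132313)/400792 + 198349)/((-2 + 62985) - 308069) = (-132072*1/400792 + 198349)/(62983 - 308069) = (-16509/50099 + 198349)/(-245086) = (9937070042/50099)*(-1/245086) = -4968535021/6139281757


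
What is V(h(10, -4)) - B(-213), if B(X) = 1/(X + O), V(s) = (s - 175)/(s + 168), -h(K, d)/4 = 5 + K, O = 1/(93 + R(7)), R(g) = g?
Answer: -4994465/2300292 ≈ -2.1712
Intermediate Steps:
O = 1/100 (O = 1/(93 + 7) = 1/100 ≈ 0.010000)
h(K, d) = -20 - 4*K (h(K, d) = -4*(5 + K) = -20 - 4*K)
V(s) = (-175 + s)/(168 + s)
B(X) = 1/(1/100 + X) (B(X) = 1/(X + 1/100) = 1/(1/100 + X))
V(h(10, -4)) - B(-213) = (-175 + (-20 - 4*10))/(168 + (-20 - 4*10)) - 100/(1 + 100*(-213)) = (-175 + (-20 - 40))/(168 + (-20 - 40)) - 100/(1 - 21300) = (-175 - 60)/(168 - 60) - 100/(-21299) = -235/108 - 100*(-1)/21299 = (1/108)*(-235) - 1*(-100/21299) = -235/108 + 100/21299 = -4994465/2300292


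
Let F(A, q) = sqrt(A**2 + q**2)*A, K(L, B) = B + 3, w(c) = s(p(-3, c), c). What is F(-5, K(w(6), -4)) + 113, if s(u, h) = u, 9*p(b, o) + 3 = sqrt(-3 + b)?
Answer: 113 - 5*sqrt(26) ≈ 87.505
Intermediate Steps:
p(b, o) = -1/3 + sqrt(-3 + b)/9
w(c) = -1/3 + I*sqrt(6)/9 (w(c) = -1/3 + sqrt(-3 - 3)/9 = -1/3 + sqrt(-6)/9 = -1/3 + (I*sqrt(6))/9 = -1/3 + I*sqrt(6)/9)
K(L, B) = 3 + B
F(A, q) = A*sqrt(A**2 + q**2)
F(-5, K(w(6), -4)) + 113 = -5*sqrt((-5)**2 + (3 - 4)**2) + 113 = -5*sqrt(25 + (-1)**2) + 113 = -5*sqrt(25 + 1) + 113 = -5*sqrt(26) + 113 = 113 - 5*sqrt(26)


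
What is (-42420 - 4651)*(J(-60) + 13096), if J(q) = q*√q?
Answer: -616441816 + 5648520*I*√15 ≈ -6.1644e+8 + 2.1877e+7*I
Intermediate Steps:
J(q) = q^(3/2)
(-42420 - 4651)*(J(-60) + 13096) = (-42420 - 4651)*((-60)^(3/2) + 13096) = -47071*(-120*I*√15 + 13096) = -47071*(13096 - 120*I*√15) = -616441816 + 5648520*I*√15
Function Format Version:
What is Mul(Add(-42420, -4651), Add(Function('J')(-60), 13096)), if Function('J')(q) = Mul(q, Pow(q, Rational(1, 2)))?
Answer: Add(-616441816, Mul(5648520, I, Pow(15, Rational(1, 2)))) ≈ Add(-6.1644e+8, Mul(2.1877e+7, I))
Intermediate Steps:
Function('J')(q) = Pow(q, Rational(3, 2))
Mul(Add(-42420, -4651), Add(Function('J')(-60), 13096)) = Mul(Add(-42420, -4651), Add(Pow(-60, Rational(3, 2)), 13096)) = Mul(-47071, Add(Mul(-120, I, Pow(15, Rational(1, 2))), 13096)) = Mul(-47071, Add(13096, Mul(-120, I, Pow(15, Rational(1, 2))))) = Add(-616441816, Mul(5648520, I, Pow(15, Rational(1, 2))))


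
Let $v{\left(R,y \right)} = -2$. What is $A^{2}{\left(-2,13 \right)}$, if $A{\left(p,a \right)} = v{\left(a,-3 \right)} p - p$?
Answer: $36$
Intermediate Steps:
$A{\left(p,a \right)} = - 3 p$ ($A{\left(p,a \right)} = - 2 p - p = - 3 p$)
$A^{2}{\left(-2,13 \right)} = \left(\left(-3\right) \left(-2\right)\right)^{2} = 6^{2} = 36$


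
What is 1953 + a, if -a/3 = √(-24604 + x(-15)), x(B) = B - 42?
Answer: 1953 - 3*I*√24661 ≈ 1953.0 - 471.11*I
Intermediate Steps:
x(B) = -42 + B
a = -3*I*√24661 (a = -3*√(-24604 + (-42 - 15)) = -3*√(-24604 - 57) = -3*I*√24661 ≈ -471.11*I)
1953 + a = 1953 - 3*I*√24661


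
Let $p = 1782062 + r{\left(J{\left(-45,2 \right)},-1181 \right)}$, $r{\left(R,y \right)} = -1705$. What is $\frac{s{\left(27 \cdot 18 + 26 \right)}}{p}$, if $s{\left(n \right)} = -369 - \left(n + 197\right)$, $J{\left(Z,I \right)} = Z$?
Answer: $- \frac{1078}{1780357} \approx -0.0006055$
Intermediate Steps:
$s{\left(n \right)} = -566 - n$ ($s{\left(n \right)} = -369 - \left(197 + n\right) = -566 - n$)
$p = 1780357$ ($p = 1782062 - 1705 = 1780357$)
$\frac{s{\left(27 \cdot 18 + 26 \right)}}{p} = \frac{-566 - \left(27 \cdot 18 + 26\right)}{1780357} = \left(-566 - \left(486 + 26\right)\right) \frac{1}{1780357} = \left(-566 - 512\right) \frac{1}{1780357} = \left(-1078\right) \frac{1}{1780357} = - \frac{1078}{1780357}$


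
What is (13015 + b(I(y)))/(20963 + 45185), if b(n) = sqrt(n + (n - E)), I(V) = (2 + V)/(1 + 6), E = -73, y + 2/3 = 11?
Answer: 13015/66148 + sqrt(33747)/1389108 ≈ 0.19689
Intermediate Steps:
y = 31/3 (y = -2/3 + 11 = 31/3 ≈ 10.333)
I(V) = 2/7 + V/7 (I(V) = (2 + V)/7 = (2 + V)*(1/7) = 2/7 + V/7)
b(n) = sqrt(73 + 2*n) (b(n) = sqrt(n + (n - 1*(-73))) = sqrt(n + (n + 73)) = sqrt(n + (73 + n)) = sqrt(73 + 2*n))
(13015 + b(I(y)))/(20963 + 45185) = (13015 + sqrt(73 + 2*(2/7 + (1/7)*(31/3))))/(20963 + 45185) = (13015 + sqrt(73 + 2*(2/7 + 31/21)))/66148 = (13015 + sqrt(73 + 2*(37/21)))*(1/66148) = (13015 + sqrt(73 + 74/21))*(1/66148) = (13015 + sqrt(1607/21))*(1/66148) = (13015 + sqrt(33747)/21)*(1/66148) = 13015/66148 + sqrt(33747)/1389108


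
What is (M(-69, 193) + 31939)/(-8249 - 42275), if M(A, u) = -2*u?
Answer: -31553/50524 ≈ -0.62452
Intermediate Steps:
(M(-69, 193) + 31939)/(-8249 - 42275) = (-2*193 + 31939)/(-8249 - 42275) = (-386 + 31939)/(-50524) = 31553*(-1/50524) = -31553/50524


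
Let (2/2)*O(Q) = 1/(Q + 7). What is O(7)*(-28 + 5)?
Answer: -23/14 ≈ -1.6429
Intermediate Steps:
O(Q) = 1/(7 + Q) (O(Q) = 1/(Q + 7) = 1/(7 + Q))
O(7)*(-28 + 5) = (-28 + 5)/(7 + 7) = -23/14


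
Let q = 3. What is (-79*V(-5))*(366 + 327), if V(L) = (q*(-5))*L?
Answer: -4106025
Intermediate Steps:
V(L) = -15*L (V(L) = (3*(-5))*L = -15*L)
(-79*V(-5))*(366 + 327) = (-(-1185)*(-5))*(366 + 327) = -79*75*693 = -5925*693 = -4106025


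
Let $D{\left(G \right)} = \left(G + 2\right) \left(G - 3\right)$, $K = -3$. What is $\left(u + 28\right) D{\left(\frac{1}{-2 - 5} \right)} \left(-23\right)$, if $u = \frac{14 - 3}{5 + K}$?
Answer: $\frac{220363}{49} \approx 4497.2$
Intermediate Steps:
$D{\left(G \right)} = \left(-3 + G\right) \left(2 + G\right)$ ($D{\left(G \right)} = \left(2 + G\right) \left(-3 + G\right) = \left(-3 + G\right) \left(2 + G\right)$)
$u = \frac{11}{2}$ ($u = \frac{14 - 3}{5 - 3} = \frac{11}{2} \approx 5.5$)
$\left(u + 28\right) D{\left(\frac{1}{-2 - 5} \right)} \left(-23\right) = \left(\frac{11}{2} + 28\right) \left(-6 + \left(\frac{1}{-2 - 5}\right)^{2} - \frac{1}{-2 - 5}\right) \left(-23\right) = \frac{67 \left(-6 + \left(\frac{1}{-7}\right)^{2} - \frac{1}{-7}\right)}{2} \left(-23\right) = \frac{67 \left(-6 + \left(- \frac{1}{7}\right)^{2} - - \frac{1}{7}\right)}{2} \left(-23\right) = \frac{67 \left(-6 + \frac{1}{49} + \frac{1}{7}\right)}{2} \left(-23\right) = \frac{67}{2} \left(- \frac{286}{49}\right) \left(-23\right) = \left(- \frac{9581}{49}\right) \left(-23\right) = \frac{220363}{49}$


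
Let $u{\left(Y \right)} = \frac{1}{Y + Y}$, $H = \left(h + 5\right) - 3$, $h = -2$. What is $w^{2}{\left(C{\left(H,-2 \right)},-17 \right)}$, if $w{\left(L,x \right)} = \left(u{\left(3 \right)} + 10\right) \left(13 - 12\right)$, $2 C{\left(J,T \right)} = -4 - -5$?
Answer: $\frac{3721}{36} \approx 103.36$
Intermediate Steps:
$H = 0$ ($H = \left(-2 + 5\right) - 3 = 3 - 3 = 0$)
$u{\left(Y \right)} = \frac{1}{2 Y}$
$C{\left(J,T \right)} = \frac{1}{2}$ ($C{\left(J,T \right)} = \frac{-4 - -5}{2} = \frac{-4 + 5}{2} = \frac{1}{2} \cdot 1 = \frac{1}{2}$)
$w{\left(L,x \right)} = \frac{61}{6}$ ($w{\left(L,x \right)} = \left(\frac{1}{2 \cdot 3} + 10\right) \left(13 - 12\right) = \left(\frac{1}{2} \cdot \frac{1}{3} + 10\right) 1 = \left(\frac{1}{6} + 10\right) 1 = \frac{61}{6} \cdot 1 = \frac{61}{6}$)
$w^{2}{\left(C{\left(H,-2 \right)},-17 \right)} = \left(\frac{61}{6}\right)^{2} = \frac{3721}{36}$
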